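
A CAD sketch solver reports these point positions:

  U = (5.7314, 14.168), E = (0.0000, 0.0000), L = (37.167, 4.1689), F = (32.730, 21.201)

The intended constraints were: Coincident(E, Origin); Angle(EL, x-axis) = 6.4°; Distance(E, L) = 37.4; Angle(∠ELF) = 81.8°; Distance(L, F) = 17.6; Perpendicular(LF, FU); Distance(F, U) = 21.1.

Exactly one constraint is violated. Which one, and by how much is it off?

Distance(F, U) = 21.1 — off by 6.80.

E = (0.00, 0.00) ✓; EL at 6.400° ✓; |EL| = 37.40 ✓; ∠ELF = 81.80° ✓; |LF| = 17.60 ✓; ∠(LF, FU) = 90.00° ✓; |FU| = 27.90 ✗.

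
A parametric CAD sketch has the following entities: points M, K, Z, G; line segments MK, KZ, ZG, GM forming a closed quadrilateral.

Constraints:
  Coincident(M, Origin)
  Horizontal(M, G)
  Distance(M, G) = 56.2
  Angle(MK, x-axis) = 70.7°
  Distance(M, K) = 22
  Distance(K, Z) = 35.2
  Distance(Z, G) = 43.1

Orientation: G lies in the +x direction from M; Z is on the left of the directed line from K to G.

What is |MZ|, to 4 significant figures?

53.97

Checks: |KZ| = 35.20 ✓; |ZG| = 43.10 ✓.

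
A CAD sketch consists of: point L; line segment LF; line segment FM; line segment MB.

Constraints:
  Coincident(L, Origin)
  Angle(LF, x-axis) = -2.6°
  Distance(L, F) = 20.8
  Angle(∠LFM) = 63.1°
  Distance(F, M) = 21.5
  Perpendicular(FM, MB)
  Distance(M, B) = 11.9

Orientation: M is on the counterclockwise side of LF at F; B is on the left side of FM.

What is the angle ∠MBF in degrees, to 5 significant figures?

61.036°

∠LFM = 63.1°, so FM runs at -2.6° + (180° − 63.1°) = 114.30° from the x-axis; with |FM| = 21.5, M = F + 21.5·(cos 114.30°, sin 114.30°) = (11.931, 18.652). The perpendicularity gives MB at right angles to FM; with |MB| = 11.9 on the left of FM, B = M + 11.9·(-0.91140, -0.41151) = (1.0853, 13.755). Then cos ∠MBF = BM·BF / (|BM||BF|), giving 61.036°.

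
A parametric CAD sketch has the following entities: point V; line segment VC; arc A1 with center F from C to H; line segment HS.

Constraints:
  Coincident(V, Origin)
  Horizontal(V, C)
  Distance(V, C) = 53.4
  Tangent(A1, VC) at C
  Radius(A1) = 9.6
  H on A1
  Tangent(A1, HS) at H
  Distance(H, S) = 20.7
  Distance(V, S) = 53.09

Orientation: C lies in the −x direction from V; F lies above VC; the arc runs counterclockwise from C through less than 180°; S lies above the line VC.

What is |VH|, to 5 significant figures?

44.825

Checks: V.y = 0.00, C.y = 0.00 ✓; |FH| = 9.600 ✓; ∠(FH, HS) = 90.00° ✓; |HS| = 20.70 ✓; |VS| = 53.09 ✓.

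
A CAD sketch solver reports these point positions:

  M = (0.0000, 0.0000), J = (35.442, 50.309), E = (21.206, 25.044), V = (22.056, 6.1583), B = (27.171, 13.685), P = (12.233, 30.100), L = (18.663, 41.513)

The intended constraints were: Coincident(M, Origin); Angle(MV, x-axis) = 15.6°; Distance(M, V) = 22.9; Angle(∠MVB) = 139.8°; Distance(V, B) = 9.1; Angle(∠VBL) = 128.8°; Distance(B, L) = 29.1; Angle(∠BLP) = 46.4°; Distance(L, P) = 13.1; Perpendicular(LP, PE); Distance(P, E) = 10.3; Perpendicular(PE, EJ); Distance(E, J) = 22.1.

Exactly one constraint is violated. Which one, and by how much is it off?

Distance(E, J) = 22.1 — off by 6.90.

M = (0.00, 0.00) ✓; MV at 15.60° ✓; |MV| = 22.90 ✓; ∠MVB = 139.8° ✓; |VB| = 9.100 ✓; ∠VBL = 128.8° ✓; |BL| = 29.10 ✓; ∠BLP = 46.40° ✓; |LP| = 13.10 ✓; ∠(LP, PE) = 90.00° ✓; |PE| = 10.30 ✓; ∠(PE, EJ) = 90.00° ✓; |EJ| = 29.00 ✗.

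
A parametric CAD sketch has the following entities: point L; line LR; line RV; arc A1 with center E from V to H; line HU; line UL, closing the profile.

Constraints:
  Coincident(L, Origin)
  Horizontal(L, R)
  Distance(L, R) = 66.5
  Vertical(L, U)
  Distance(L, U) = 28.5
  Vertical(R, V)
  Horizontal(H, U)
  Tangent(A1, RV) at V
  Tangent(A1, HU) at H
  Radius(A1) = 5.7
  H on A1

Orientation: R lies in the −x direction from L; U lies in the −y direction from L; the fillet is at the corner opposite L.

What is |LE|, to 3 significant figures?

64.9

L is at the origin; LR is horizontal with |LR| = 66.5 and R on the −x side, so R = (-66.5, 0.00). LU is vertical with |LU| = 28.5 and U on the −y side, so U = (0.00, -28.5). The virtual corner opposite L is at (-66.5, -28.5). Tangency of A1 to RV means the radius EV is perpendicular to RV and tangency of A1 to HU means the radius EH is perpendicular to HU, with radius 5.7, so the center E sits 5.7 in from both sides at E = (-60.8, -22.8). Then |LE| = |E − L| = 64.9.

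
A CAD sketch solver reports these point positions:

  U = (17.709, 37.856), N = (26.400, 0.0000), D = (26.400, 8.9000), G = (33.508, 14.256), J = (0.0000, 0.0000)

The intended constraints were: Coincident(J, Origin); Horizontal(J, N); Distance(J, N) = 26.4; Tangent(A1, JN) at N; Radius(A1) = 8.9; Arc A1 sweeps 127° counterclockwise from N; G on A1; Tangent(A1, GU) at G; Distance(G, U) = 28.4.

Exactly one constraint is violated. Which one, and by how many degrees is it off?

Tangent(A1, GU) at G — off by 3.20°.

J = (0.00, 0.00) ✓; J.y = 0.00, N.y = 0.00 ✓; |JN| = 26.40 ✓; ∠(DN, NJ) = 90.00° ✓; |DN| = 8.900 ✓; bearing(D→G) − bearing(D→N) = 127.0° ✓; |DG| = 8.900 ✓; ∠(DG, GU) = 93.20° ✗; |GU| = 28.40 ✓.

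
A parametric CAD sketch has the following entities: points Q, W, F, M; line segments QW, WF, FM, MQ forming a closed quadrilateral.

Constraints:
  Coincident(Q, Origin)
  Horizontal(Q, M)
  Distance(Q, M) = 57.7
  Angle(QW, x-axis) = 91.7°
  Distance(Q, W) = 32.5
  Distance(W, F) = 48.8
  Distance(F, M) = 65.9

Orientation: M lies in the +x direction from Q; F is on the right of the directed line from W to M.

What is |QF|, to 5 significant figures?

17.195

Q is at the origin; QM is horizontal with |QM| = 57.7 and M in +x, so M = (57.7, 0). QW runs at 91.7° with |QW| = 32.5, so W = (-0.96415, 32.486). F is determined by |WF| = 48.8 and |FM| = 65.9 together: it lies at the intersection of circle(W, 48.8) and circle(M, 65.9). With |WM| = 67.058, the foot of the radical line on WM is 18.905 from W and the perpendicular offset is √(48.8² − 18.905²) = 44.989. Taking the right-of-WM solution: F = (-6.2205, -16.030).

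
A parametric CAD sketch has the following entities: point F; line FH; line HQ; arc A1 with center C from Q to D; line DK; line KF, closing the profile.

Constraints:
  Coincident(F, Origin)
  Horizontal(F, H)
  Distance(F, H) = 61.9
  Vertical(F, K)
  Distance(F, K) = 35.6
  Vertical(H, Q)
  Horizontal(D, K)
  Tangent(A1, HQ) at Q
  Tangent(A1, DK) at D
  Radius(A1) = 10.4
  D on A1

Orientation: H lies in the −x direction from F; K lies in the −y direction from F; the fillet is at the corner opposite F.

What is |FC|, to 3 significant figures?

57.3

F is at the origin; F and H share the same y with |FH| = 61.9 and H on the −x side, so H = (-61.9, 0.00). F and K share the same x with |FK| = 35.6 and K on the −y side, so K = (0.00, -35.6). The virtual corner opposite F is at (-61.9, -35.6). Since A1 is tangent to HQ there, CQ ⟂ HQ and since A1 is tangent to DK there, CD ⟂ DK, with radius 10.4, so the center C sits 10.4 in from both sides at C = (-51.5, -25.2). Then |FC| = |C − F| = 57.3.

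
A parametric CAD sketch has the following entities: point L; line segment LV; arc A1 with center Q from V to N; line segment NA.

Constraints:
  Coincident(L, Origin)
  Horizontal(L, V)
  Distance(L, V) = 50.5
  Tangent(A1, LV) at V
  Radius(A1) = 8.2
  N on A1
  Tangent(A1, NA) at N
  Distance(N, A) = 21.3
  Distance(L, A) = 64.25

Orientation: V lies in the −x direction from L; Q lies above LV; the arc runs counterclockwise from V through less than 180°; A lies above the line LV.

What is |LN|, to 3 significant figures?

45.9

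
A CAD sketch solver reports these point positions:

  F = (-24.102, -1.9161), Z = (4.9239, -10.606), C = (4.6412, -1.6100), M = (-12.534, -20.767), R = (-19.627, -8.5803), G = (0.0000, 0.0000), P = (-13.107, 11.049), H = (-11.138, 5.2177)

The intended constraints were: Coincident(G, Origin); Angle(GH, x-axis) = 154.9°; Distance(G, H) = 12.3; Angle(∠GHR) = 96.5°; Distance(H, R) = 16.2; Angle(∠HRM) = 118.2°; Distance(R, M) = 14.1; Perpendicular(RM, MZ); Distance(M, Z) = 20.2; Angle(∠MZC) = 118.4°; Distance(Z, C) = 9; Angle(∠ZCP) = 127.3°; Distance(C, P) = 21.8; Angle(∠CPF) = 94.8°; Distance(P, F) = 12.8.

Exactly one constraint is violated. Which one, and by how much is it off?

Distance(P, F) = 12.8 — off by 4.20.

G = (0.00, 0.00) ✓; GH at 154.9° ✓; |GH| = 12.30 ✓; ∠GHR = 96.50° ✓; |HR| = 16.20 ✓; ∠HRM = 118.2° ✓; |RM| = 14.10 ✓; ∠(RM, MZ) = 90.00° ✓; |MZ| = 20.20 ✓; ∠MZC = 118.4° ✓; |ZC| = 9.000 ✓; ∠ZCP = 127.3° ✓; |CP| = 21.80 ✓; ∠CPF = 94.80° ✓; |PF| = 17.00 ✗.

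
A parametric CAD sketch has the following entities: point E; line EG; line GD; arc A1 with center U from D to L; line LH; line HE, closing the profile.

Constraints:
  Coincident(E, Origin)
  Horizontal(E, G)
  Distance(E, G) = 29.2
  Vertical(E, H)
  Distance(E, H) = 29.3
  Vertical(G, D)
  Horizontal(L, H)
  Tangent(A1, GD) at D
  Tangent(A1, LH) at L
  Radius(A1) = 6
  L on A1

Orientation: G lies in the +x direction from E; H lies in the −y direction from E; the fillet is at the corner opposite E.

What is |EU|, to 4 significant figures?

32.88

E is at the origin; E and G share the same y with |EG| = 29.2 and G on the +x side, so G = (29.20, 0.000). E and H share the same x with |EH| = 29.3 and H on the −y side, so H = (0.000, -29.30). The virtual corner opposite E is at (29.20, -29.30). Tangency of A1 to GD means the radius UD is perpendicular to GD and A1 meets LH tangentially, so UL is at right angles to LH, with radius 6.0, so the center U sits 6.0 in from both sides at U = (23.20, -23.30). Then |EU| = |U − E| = 32.88.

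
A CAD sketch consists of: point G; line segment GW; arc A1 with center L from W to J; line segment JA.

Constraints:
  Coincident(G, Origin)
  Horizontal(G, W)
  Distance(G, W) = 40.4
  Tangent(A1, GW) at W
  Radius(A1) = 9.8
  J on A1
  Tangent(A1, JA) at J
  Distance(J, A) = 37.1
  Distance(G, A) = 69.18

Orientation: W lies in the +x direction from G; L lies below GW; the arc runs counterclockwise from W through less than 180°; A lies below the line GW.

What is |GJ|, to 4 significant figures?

35.27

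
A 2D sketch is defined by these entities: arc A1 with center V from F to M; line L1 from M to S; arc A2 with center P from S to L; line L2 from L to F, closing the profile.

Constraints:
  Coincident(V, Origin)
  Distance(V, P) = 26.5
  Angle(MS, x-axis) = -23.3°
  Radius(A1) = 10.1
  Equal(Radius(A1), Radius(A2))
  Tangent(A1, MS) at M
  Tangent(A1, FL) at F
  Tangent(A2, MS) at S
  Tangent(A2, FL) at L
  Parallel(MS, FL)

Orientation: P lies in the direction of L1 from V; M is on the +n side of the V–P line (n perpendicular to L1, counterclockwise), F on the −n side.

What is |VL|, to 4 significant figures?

28.36

Tangency of A1 to both parallel lines with radius 10.1 puts M and F at V ± 10.1·n: M = (3.995, 9.276), F = (-3.995, -9.276). Equal radii place S and L the same way about P: S = P + 10.1·n = (28.33, -1.206), L = P − 10.1·n = (20.34, -19.76). Then |VL| = |L − V| = 28.36.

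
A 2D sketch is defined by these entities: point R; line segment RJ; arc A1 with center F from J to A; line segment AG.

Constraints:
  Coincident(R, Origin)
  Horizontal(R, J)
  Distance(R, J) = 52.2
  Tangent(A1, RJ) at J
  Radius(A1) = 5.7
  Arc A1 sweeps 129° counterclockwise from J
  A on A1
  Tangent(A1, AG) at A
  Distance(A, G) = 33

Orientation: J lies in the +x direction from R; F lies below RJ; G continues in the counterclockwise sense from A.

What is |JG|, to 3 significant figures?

38.6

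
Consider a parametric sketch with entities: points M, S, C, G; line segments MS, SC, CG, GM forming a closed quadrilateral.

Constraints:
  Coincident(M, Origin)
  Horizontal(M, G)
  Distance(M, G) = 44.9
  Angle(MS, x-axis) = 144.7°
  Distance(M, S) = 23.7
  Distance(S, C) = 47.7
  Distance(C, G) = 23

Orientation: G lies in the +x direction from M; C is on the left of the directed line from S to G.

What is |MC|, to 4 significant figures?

32.48

Checks: M = (0.00, 0.00) ✓; |SC| = 47.70 ✓; |CG| = 23.00 ✓.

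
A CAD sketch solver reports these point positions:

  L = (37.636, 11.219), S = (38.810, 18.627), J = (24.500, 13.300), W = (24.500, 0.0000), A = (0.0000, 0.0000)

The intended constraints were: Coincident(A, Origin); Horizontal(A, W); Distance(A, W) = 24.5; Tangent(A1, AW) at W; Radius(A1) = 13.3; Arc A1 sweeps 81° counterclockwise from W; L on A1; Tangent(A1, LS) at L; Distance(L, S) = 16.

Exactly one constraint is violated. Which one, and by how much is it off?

Distance(L, S) = 16 — off by 8.50.

A = (0.00, 0.00) ✓; A.y = 0.00, W.y = 0.00 ✓; |AW| = 24.50 ✓; ∠(JW, WA) = 90.00° ✓; |JW| = 13.30 ✓; bearing(J→L) − bearing(J→W) = 81.00° ✓; |JL| = 13.30 ✓; ∠(JL, LS) = 90.00° ✓; |LS| = 7.500 ✗.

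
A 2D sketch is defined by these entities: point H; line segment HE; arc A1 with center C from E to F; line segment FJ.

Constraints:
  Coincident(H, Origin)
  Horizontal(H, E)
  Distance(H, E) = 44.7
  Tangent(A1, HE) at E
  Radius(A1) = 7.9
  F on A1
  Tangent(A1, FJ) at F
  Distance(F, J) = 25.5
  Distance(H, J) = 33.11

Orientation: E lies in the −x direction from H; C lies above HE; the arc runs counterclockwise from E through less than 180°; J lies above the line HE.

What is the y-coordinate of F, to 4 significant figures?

3.191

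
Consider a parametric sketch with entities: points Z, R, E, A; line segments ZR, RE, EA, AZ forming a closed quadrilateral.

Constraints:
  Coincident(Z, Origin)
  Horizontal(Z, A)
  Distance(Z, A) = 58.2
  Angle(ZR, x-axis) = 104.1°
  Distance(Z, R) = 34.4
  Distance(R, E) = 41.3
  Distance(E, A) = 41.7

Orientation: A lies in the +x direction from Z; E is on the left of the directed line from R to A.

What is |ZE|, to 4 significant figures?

46.73

Z is at the origin; Z and A share the same y with |ZA| = 58.2 and A in +x, so A = (58.2, 0). ZR runs at 104.1° with |ZR| = 34.4, so R = (-8.380, 33.36). E is determined by |RE| = 41.3 and |EA| = 41.7 together: it lies at the intersection of circle(R, 41.3) and circle(A, 41.7). With |RA| = 74.47, the foot of the radical line on RA is 37.01 from R and the perpendicular offset is √(41.3² − 37.01²) = 18.32. Taking the left-of-RA solution: E = (32.92, 33.16).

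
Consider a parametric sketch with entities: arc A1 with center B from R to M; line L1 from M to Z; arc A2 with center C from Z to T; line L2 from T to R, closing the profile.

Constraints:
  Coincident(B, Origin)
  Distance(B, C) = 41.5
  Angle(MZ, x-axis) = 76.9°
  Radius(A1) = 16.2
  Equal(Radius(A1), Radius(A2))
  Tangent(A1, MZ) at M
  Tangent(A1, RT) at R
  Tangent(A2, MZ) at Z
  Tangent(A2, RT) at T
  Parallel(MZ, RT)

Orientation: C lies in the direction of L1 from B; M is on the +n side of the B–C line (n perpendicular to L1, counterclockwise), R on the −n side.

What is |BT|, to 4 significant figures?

44.55

The slot axis is L1's direction at 76.9°, so u = (cos 76.9°, sin 76.9°) = (0.2267, 0.9740) and n = (−sin 76.9°, cos 76.9°) = (-0.9740, 0.2267). B is at the origin and C lies 41.5 along u from B, so C = 41.5·u = (9.406, 40.42). Tangency of A1 to both parallel lines with radius 16.2 puts M and R at B ± 16.2·n: M = (-15.78, 3.672), R = (15.78, -3.672). Equal radii place Z and T the same way about C: Z = C + 16.2·n = (-6.372, 44.09), T = C − 16.2·n = (25.18, 36.75). Then |BT| = |T − B| = 44.55.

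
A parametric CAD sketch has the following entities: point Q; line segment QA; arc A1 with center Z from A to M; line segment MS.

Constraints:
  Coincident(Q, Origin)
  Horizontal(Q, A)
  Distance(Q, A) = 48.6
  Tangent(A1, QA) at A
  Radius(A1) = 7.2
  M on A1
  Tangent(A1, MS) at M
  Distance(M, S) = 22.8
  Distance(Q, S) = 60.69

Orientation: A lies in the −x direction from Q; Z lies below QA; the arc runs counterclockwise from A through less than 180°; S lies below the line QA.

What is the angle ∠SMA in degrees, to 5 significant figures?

130.66°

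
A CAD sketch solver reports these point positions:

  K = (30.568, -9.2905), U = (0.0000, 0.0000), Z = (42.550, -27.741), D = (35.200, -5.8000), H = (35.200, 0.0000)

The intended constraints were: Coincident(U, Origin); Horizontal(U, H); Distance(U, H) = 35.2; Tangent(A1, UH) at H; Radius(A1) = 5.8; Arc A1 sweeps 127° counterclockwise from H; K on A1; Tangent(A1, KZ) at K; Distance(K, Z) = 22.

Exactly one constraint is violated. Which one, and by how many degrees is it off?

Tangent(A1, KZ) at K — off by 4.00°.

U = (0.00, 0.00) ✓; U.y = 0.00, H.y = 0.00 ✓; |UH| = 35.20 ✓; ∠(DH, HU) = 90.00° ✓; |DH| = 5.800 ✓; bearing(D→K) − bearing(D→H) = 127.0° ✓; |DK| = 5.800 ✓; ∠(DK, KZ) = 94.00° ✗; |KZ| = 22.00 ✓.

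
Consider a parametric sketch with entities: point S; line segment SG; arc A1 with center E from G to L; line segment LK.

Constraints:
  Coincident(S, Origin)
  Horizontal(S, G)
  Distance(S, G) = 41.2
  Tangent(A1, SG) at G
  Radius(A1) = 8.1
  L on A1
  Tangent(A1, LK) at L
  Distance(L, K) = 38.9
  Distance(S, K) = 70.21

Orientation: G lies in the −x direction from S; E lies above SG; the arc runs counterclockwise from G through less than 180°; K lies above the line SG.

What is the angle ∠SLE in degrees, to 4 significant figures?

131.5°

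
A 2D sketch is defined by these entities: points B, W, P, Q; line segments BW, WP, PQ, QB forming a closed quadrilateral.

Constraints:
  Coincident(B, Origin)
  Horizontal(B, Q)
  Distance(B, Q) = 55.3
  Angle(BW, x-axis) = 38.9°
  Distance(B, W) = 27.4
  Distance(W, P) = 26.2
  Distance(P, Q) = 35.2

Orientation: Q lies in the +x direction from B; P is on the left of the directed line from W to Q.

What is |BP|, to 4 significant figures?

53.59

Checks: |WP| = 26.20 ✓; |PQ| = 35.20 ✓.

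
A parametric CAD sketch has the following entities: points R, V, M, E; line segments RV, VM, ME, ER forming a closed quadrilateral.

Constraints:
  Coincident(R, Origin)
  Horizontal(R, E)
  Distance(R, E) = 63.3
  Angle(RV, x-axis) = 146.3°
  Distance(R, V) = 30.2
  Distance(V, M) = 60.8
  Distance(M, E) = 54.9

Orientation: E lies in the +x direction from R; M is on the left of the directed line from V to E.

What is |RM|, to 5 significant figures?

52.444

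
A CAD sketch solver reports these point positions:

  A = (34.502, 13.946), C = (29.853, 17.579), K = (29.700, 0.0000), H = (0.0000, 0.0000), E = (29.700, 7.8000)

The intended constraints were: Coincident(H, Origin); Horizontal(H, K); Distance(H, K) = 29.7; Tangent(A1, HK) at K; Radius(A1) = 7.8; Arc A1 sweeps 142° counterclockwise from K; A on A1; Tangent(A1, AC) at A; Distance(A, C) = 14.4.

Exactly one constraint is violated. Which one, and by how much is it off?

Distance(A, C) = 14.4 — off by 8.50.

H = (0.00, 0.00) ✓; H.y = 0.00, K.y = 0.00 ✓; |HK| = 29.70 ✓; ∠(EK, KH) = 90.00° ✓; |EK| = 7.800 ✓; bearing(E→A) − bearing(E→K) = 142.0° ✓; |EA| = 7.800 ✓; ∠(EA, AC) = 90.00° ✓; |AC| = 5.900 ✗.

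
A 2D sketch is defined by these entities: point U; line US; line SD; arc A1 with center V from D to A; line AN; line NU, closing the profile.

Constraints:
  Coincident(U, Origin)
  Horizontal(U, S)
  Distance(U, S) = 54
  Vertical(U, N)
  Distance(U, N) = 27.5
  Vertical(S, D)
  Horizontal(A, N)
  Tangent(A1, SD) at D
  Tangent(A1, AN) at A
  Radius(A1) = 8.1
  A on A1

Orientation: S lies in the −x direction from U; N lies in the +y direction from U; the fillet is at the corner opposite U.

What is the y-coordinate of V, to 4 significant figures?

19.40

U is at the origin; US is horizontal with |US| = 54.0 and S on the −x side, so S = (-54.00, 0.000). U and N share the same x with |UN| = 27.5 and N on the +y side, so N = (0.000, 27.50). The virtual corner opposite U is at (-54.00, 27.50). Tangency of A1 to SD means the radius VD is perpendicular to SD and the tangent condition forces VA to be normal to AN, with radius 8.1, so the center V sits 8.1 in from both sides at V = (-45.90, 19.40). So V.y = 19.40.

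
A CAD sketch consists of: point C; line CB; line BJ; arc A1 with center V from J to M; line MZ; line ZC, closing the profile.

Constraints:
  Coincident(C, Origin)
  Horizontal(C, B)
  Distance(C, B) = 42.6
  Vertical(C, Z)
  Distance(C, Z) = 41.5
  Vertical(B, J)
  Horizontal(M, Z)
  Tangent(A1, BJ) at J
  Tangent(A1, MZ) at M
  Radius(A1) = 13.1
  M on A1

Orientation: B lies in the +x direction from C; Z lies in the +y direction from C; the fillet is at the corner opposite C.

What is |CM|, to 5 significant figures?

50.917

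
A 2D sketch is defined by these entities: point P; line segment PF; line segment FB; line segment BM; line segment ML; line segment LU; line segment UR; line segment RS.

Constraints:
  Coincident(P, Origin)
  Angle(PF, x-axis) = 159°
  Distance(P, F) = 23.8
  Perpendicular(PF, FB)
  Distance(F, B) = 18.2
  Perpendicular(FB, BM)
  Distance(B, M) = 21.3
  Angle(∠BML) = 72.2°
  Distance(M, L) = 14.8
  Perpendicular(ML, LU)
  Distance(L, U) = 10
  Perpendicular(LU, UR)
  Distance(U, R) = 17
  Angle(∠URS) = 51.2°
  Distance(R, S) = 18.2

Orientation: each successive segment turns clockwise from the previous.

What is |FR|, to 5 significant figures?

26.464

P is at the origin; PF runs at 159.0° with length 23.8, so F = (-22.219, 8.5292). PF is perpendicular to FB, so FB runs at 69.000°; with |FB| = 18.2, B = (-15.697, 25.520). The perpendicularity gives BM at right angles to FB, so BM runs at -21.000°; with |BM| = 21.3, M = (4.1883, 17.887). ∠BML = 72.2° gives ML at -128.80° from the x-axis; with |ML| = 14.8, L = (-5.0854, 6.3529). ML ⟂ LU, so LU runs at 141.20°; with |LU| = 10.0, U = (-12.879, 12.619). LU is perpendicular to UR, so UR runs at 51.200°; with |UR| = 17.0, R = (-2.2265, 25.868). Then |FR| = |R − F| = 26.464.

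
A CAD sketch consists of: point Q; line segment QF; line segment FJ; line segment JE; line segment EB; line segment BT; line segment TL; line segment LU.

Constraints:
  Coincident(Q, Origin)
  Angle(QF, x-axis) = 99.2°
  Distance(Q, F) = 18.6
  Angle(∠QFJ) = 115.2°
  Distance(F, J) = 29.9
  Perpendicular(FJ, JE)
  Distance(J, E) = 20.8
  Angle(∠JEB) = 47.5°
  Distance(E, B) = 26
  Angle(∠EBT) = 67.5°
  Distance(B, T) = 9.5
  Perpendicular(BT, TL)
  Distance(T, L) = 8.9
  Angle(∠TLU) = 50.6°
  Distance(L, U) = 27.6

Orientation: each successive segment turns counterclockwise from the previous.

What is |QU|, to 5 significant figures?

16.959

BT ⟂ TL, so TL runs at -131.00°; with |TL| = 8.9, L = (-27.189, 17.725). ∠TLU = 50.6° gives LU at -1.6000° from the x-axis; with |LU| = 27.6, U = (0.40009, 16.954). Then |QU| = |U − Q| = 16.959.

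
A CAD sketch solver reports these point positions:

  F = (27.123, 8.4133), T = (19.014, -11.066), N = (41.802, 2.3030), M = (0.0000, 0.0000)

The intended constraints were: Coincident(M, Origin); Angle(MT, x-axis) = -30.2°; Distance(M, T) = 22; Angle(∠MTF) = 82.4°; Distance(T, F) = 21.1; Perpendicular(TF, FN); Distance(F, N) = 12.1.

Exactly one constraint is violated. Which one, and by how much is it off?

Distance(F, N) = 12.1 — off by 3.80.

M = (0.00, 0.00) ✓; MT at -30.20° ✓; |MT| = 22.00 ✓; ∠MTF = 82.40° ✓; |TF| = 21.10 ✓; ∠(TF, FN) = 90.00° ✓; |FN| = 15.90 ✗.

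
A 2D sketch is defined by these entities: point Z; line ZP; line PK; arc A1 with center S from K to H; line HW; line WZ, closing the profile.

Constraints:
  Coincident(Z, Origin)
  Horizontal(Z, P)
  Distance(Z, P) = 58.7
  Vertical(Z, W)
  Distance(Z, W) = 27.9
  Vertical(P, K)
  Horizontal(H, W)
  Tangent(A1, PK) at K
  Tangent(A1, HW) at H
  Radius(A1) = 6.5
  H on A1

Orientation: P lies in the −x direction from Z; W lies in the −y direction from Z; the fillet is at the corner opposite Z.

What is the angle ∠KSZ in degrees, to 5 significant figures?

157.71°

Z is at the origin; Z and P share the same y with |ZP| = 58.7 and P on the −x side, so P = (-58.700, 0.0000). ZW is vertical with |ZW| = 27.9 and W on the −y side, so W = (0.0000, -27.900). The virtual corner opposite Z is at (-58.700, -27.900). Tangency of A1 to PK means the radius SK is perpendicular to PK and since A1 is tangent to HW there, SH ⟂ HW, with radius 6.5, so the center S sits 6.5 in from both sides at S = (-52.200, -21.400). That places the tangent points at K = (-58.700, -21.400) on PK and H = (-52.200, -27.900) on HW. Then cos ∠KSZ = SK·SZ / (|SK||SZ|), giving 157.71°.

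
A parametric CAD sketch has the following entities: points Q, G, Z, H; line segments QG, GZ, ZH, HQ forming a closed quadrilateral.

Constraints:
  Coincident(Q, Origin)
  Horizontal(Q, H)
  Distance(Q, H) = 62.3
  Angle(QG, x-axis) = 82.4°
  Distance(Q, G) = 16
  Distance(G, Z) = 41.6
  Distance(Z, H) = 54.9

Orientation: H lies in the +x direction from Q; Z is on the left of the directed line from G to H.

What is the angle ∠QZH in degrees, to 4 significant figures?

68.92°

Q is at the origin; QH is horizontal with |QH| = 62.3 and H in +x, so H = (62.3, 0). QG runs at 82.4° with |QG| = 16.0, so G = (2.116, 15.86). Z is determined by |GZ| = 41.6 and |ZH| = 54.9 together: it lies at the intersection of circle(G, 41.6) and circle(H, 54.9). With |GH| = 62.24, the foot of the radical line on GH is 20.81 from G and the perpendicular offset is √(41.6² − 20.81²) = 36.02. Taking the left-of-GH solution: Z = (31.42, 45.39).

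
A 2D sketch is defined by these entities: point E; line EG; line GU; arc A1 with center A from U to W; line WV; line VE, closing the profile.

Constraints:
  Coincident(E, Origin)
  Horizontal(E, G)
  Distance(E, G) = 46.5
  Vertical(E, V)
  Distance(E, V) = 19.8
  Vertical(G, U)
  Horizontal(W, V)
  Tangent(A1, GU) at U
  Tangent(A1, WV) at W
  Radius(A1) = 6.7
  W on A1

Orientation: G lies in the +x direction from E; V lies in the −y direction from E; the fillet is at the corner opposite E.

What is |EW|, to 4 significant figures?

44.45

E is at the origin; EG is horizontal with |EG| = 46.5 and G on the +x side, so G = (46.50, 0.000). E and V share the same x with |EV| = 19.8 and V on the −y side, so V = (0.000, -19.80). The virtual corner opposite E is at (46.50, -19.80). Tangency of A1 to GU means the radius AU is perpendicular to GU and A1 meets WV tangentially, so AW is at right angles to WV, with radius 6.7, so the center A sits 6.7 in from both sides at A = (39.80, -13.10). That places the tangent points at U = (46.50, -13.10) on GU and W = (39.80, -19.80) on WV. Then |EW| = |W − E| = 44.45.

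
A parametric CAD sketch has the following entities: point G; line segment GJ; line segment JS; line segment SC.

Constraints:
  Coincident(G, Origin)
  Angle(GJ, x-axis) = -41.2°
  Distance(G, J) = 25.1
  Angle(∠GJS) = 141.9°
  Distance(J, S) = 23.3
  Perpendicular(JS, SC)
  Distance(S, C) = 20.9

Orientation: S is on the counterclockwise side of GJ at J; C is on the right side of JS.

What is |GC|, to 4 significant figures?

56.37

G is at the origin; GJ runs at -41.2° with length 25.1, so J = 25.1·(cos -41.2°, sin -41.2°) = (18.89, -16.53). ∠GJS = 141.9°, so JS runs at -41.2° + (180° − 141.9°) = -3.100° from the x-axis; with |JS| = 23.3, S = J + 23.3·(cos -3.100°, sin -3.100°) = (42.15, -17.79). The perpendicularity gives SC at right angles to JS; with |SC| = 20.9 on the right of JS, C = S + 20.9·(-0.05408, -0.9985) = (41.02, -38.66). Then |GC| = |C − G| = 56.37.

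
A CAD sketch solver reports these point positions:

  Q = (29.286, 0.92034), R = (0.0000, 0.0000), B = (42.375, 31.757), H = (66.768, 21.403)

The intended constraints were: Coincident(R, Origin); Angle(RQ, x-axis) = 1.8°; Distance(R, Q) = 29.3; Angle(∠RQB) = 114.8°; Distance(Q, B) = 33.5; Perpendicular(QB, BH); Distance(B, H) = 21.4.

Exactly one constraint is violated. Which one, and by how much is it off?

Distance(B, H) = 21.4 — off by 5.10.

R = (0.00, 0.00) ✓; RQ at 1.800° ✓; |RQ| = 29.30 ✓; ∠RQB = 114.8° ✓; |QB| = 33.50 ✓; ∠(QB, BH) = 90.00° ✓; |BH| = 26.50 ✗.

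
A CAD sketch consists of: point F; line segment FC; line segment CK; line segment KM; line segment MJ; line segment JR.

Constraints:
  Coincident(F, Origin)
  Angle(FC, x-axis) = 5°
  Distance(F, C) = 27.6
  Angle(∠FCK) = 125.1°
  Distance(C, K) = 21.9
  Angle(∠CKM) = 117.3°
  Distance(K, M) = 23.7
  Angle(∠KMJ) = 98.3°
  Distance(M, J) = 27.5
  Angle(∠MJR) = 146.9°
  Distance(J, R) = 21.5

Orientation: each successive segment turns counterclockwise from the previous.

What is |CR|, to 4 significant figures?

39.59

F is at the origin; FC runs at 5.0° with length 27.6, so C = (27.49, 2.405). ∠FCK = 125.1° gives CK at 59.90° from the x-axis; with |CK| = 21.9, K = (38.48, 21.35). ∠CKM = 117.3° gives KM at 122.6° from the x-axis; with |KM| = 23.7, M = (25.71, 41.32). ∠KMJ = 98.3° gives MJ at -155.7° from the x-axis; with |MJ| = 27.5, J = (0.6456, 30.00). ∠MJR = 146.9° gives JR at -122.6° from the x-axis; with |JR| = 21.5, R = (-10.94, 11.89). Then |CR| = |R − C| = 39.59.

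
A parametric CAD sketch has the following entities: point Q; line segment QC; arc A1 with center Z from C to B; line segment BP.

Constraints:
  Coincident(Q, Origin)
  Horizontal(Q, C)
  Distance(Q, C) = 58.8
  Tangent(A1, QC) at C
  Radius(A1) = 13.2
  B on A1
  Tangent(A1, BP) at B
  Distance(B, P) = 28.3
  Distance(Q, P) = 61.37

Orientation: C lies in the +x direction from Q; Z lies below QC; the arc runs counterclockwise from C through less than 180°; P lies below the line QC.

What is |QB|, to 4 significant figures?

47.44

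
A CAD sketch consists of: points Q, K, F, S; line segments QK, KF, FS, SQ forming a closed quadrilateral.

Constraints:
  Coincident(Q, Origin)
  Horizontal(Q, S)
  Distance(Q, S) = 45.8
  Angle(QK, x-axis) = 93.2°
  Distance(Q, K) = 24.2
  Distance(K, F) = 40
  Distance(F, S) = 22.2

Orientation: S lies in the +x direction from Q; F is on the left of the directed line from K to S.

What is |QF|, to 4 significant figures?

43.86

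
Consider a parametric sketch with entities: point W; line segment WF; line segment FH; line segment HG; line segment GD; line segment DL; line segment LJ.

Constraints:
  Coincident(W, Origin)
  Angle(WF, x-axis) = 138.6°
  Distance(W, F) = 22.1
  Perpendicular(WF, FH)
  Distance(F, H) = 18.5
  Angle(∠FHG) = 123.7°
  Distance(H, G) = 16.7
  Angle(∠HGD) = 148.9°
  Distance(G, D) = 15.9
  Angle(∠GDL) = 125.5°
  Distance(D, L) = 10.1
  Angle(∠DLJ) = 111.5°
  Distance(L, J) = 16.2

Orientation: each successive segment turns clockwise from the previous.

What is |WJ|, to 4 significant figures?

8.703

W is at the origin; WF runs at 138.6° with length 22.1, so F = (-16.58, 14.61). WF is perpendicular to FH, so FH runs at 48.60°; with |FH| = 18.5, H = (-4.343, 28.49). ∠FHG = 123.7° gives HG at -7.700° from the x-axis; with |HG| = 16.7, G = (12.21, 26.25). ∠HGD = 148.9° gives GD at -38.80° from the x-axis; with |GD| = 15.9, D = (24.60, 16.29). ∠GDL = 125.5° gives DL at -93.30° from the x-axis; with |DL| = 10.1, L = (24.02, 6.208). ∠DLJ = 111.5° gives LJ at -161.8° from the x-axis; with |LJ| = 16.2, J = (8.627, 1.148). Then |WJ| = |J − W| = 8.703.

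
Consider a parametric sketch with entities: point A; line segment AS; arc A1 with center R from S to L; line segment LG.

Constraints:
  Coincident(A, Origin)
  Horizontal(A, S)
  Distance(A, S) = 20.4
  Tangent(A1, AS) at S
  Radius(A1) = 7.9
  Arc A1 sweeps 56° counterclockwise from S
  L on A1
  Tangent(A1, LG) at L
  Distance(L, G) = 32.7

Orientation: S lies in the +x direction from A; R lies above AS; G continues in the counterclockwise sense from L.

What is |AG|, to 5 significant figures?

54.608

On A1, S sits at bearing -90° from R; a 56° counterclockwise sweep puts L at bearing -34°, so L = R + 7.9·(cos -34°, sin -34°) = (26.949, 3.4824). The tangent condition forces RL to be normal to LG, so LG runs along (−sin -34°, cos -34°); with |LG| = 32.7, G = (45.235, 30.592). Then |AG| = |G − A| = 54.608.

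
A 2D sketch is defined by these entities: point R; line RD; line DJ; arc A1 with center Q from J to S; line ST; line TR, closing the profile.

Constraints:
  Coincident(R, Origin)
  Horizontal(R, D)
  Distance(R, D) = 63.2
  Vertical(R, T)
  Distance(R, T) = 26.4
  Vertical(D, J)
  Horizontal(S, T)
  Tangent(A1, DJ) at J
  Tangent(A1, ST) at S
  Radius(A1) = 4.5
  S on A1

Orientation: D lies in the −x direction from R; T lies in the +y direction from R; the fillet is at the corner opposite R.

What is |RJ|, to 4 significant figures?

66.89

R is at the origin; RD is horizontal with |RD| = 63.2 and D on the −x side, so D = (-63.20, 0.000). R and T share the same x with |RT| = 26.4 and T on the +y side, so T = (0.000, 26.40). The virtual corner opposite R is at (-63.20, 26.40). A1 meets DJ tangentially, so QJ is at right angles to DJ and tangency of A1 to ST means the radius QS is perpendicular to ST, with radius 4.5, so the center Q sits 4.5 in from both sides at Q = (-58.70, 21.90). That places the tangent points at J = (-63.20, 21.90) on DJ and S = (-58.70, 26.40) on ST. Then |RJ| = |J − R| = 66.89.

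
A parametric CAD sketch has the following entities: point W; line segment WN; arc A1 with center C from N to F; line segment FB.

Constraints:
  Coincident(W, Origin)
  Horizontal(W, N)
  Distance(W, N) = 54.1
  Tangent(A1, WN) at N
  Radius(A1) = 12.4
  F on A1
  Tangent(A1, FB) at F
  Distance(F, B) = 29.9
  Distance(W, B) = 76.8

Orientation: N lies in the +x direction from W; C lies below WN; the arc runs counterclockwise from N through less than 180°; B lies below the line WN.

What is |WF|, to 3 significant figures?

48.9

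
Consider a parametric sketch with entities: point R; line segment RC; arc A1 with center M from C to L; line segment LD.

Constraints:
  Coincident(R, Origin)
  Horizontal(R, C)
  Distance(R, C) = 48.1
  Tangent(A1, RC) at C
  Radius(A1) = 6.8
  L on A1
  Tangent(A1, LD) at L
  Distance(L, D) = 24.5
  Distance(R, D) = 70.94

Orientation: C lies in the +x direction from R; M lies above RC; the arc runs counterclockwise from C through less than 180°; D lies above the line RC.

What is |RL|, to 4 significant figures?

53.99

Checks: |RC| = 48.10 ✓; |ML| = 6.800 ✓; ∠(ML, LD) = 90.00° ✓; |LD| = 24.50 ✓; |RD| = 70.94 ✓.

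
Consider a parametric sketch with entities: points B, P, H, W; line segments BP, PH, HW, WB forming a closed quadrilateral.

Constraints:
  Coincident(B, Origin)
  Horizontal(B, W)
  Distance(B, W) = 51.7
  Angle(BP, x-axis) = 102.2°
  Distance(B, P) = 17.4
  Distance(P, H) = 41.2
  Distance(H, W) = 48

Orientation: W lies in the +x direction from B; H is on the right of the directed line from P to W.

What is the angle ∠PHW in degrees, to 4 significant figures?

80.61°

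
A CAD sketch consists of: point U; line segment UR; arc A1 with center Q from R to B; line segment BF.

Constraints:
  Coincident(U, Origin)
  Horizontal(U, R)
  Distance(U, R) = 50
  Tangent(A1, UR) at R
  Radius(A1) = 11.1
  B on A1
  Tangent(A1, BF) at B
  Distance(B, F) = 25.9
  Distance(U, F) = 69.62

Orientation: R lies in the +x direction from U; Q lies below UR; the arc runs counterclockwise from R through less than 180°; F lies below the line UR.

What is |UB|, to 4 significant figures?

45.39

Checks: |QB| = 11.10 ✓; ∠(QB, BF) = 90.00° ✓; |BF| = 25.90 ✓; |UF| = 69.62 ✓.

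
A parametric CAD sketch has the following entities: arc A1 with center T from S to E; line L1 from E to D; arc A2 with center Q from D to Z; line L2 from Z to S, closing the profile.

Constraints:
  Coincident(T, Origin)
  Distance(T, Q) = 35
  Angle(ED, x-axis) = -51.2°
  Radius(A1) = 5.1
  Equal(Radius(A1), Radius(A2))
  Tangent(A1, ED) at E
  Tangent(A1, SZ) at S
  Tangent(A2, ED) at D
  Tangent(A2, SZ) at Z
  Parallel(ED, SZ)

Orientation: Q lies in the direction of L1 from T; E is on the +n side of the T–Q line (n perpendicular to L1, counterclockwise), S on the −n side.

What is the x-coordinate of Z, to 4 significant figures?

17.96

The slot axis is L1's direction at -51.2°, so u = (cos -51.2°, sin -51.2°) = (0.6266, -0.7793) and n = (−sin -51.2°, cos -51.2°) = (0.7793, 0.6266). T is at the origin and Q lies 35.0 along u from T, so Q = 35.0·u = (21.93, -27.28). Tangency of A1 to both parallel lines with radius 5.1 puts E and S at T ± 5.1·n: E = (3.975, 3.196), S = (-3.975, -3.196). Equal radii place D and Z the same way about Q: D = Q + 5.1·n = (25.91, -24.08), Z = Q − 5.1·n = (17.96, -30.47). So Z.x = 17.96.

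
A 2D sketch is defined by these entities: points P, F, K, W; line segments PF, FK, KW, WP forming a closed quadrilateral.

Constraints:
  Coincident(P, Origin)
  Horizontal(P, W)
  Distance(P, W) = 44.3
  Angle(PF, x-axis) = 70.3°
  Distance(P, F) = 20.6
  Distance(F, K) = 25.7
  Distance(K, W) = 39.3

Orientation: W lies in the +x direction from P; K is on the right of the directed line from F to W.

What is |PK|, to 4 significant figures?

8.339

Checks: |FK| = 25.70 ✓; |KW| = 39.30 ✓.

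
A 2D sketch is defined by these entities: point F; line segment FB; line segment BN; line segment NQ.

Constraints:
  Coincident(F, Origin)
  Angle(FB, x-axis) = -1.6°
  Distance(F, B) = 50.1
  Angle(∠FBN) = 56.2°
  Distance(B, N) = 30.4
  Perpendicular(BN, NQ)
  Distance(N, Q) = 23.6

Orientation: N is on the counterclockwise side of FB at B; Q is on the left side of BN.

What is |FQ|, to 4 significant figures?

18.21

F is at the origin; FB runs at -1.6° with length 50.1, so B = 50.1·(cos -1.6°, sin -1.6°) = (50.08, -1.399). ∠FBN = 56.2°, so BN runs at -1.6° + (180° − 56.2°) = 122.2° from the x-axis; with |BN| = 30.4, N = B + 30.4·(cos 122.2°, sin 122.2°) = (33.88, 24.33). BN is perpendicular to NQ; with |NQ| = 23.6 on the left of BN, Q = N + 23.6·(-0.8462, -0.5329) = (13.91, 11.75). Then |FQ| = |Q − F| = 18.21.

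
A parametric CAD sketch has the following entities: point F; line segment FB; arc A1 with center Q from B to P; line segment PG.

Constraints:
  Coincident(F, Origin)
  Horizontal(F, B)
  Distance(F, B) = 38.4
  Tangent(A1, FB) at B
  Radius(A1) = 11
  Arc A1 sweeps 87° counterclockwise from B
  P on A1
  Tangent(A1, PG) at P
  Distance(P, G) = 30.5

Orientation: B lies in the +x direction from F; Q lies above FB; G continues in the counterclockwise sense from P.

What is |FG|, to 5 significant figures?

65.349

F is at the origin; FB is horizontal with |FB| = 38.4 and B on the +x side, so B = (38.400, 0.0000). Since A1 is tangent to FB there, QB ⟂ FB, so Q = B + (0, 11) = (38.400, 11.000). On A1, B sits at bearing -90° from Q; an 87° counterclockwise sweep puts P at bearing -3°, so P = Q + 11.0·(cos -3°, sin -3°) = (49.385, 10.424). Tangency of A1 to PG means the radius QP is perpendicular to PG, so PG runs along (−sin -3°, cos -3°); with |PG| = 30.5, G = (50.981, 40.883). Then |FG| = |G − F| = 65.349.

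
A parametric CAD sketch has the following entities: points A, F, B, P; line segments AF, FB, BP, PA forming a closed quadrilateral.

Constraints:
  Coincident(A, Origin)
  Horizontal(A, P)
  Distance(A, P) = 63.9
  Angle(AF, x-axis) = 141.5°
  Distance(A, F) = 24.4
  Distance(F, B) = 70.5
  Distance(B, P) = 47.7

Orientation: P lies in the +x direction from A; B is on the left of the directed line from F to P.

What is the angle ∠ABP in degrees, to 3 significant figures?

68.8°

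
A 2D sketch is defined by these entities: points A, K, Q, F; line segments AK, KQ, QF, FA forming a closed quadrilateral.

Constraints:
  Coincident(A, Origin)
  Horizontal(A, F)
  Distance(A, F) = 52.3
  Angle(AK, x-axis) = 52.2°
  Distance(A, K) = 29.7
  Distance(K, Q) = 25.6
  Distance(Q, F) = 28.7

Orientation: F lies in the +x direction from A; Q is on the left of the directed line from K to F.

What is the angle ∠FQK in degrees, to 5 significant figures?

99.173°

Checks: |KQ| = 25.60 ✓; |QF| = 28.70 ✓.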